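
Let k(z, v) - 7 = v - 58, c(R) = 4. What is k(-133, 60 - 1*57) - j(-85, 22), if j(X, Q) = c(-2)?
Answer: -52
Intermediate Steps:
j(X, Q) = 4
k(z, v) = -51 + v (k(z, v) = 7 + (v - 58) = 7 + (-58 + v) = -51 + v)
k(-133, 60 - 1*57) - j(-85, 22) = (-51 + (60 - 1*57)) - 1*4 = (-51 + (60 - 57)) - 4 = (-51 + 3) - 4 = -48 - 4 = -52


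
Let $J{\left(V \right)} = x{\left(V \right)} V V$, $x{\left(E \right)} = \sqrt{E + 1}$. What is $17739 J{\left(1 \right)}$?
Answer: $17739 \sqrt{2} \approx 25087.0$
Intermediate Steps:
$x{\left(E \right)} = \sqrt{1 + E}$
$J{\left(V \right)} = V^{2} \sqrt{1 + V}$ ($J{\left(V \right)} = \sqrt{1 + V} V V = V \sqrt{1 + V} V = V^{2} \sqrt{1 + V}$)
$17739 J{\left(1 \right)} = 17739 \cdot 1^{2} \sqrt{1 + 1} = 17739 \cdot 1 \sqrt{2} = 17739 \sqrt{2}$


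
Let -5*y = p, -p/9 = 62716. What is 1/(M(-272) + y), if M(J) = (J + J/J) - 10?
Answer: 5/563039 ≈ 8.8804e-6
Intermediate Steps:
M(J) = -9 + J (M(J) = (J + 1) - 10 = (1 + J) - 10 = -9 + J)
p = -564444 (p = -9*62716 = -564444)
y = 564444/5 (y = -1/5*(-564444) = 564444/5 ≈ 1.1289e+5)
1/(M(-272) + y) = 1/((-9 - 272) + 564444/5) = 1/(-281 + 564444/5) = 1/(563039/5) = 5/563039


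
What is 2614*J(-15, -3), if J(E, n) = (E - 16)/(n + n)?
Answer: 40517/3 ≈ 13506.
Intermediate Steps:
J(E, n) = (-16 + E)/(2*n) (J(E, n) = (-16 + E)/((2*n)) = (-16 + E)*(1/(2*n)) = (-16 + E)/(2*n))
2614*J(-15, -3) = 2614*((½)*(-16 - 15)/(-3)) = 2614*((½)*(-⅓)*(-31)) = 2614*(31/6) = 40517/3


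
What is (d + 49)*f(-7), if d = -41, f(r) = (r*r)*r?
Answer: -2744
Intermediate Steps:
f(r) = r³ (f(r) = r²*r = r³)
(d + 49)*f(-7) = (-41 + 49)*(-7)³ = 8*(-343) = -2744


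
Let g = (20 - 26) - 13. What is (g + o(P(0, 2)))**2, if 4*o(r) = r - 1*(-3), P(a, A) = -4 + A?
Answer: 5625/16 ≈ 351.56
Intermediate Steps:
g = -19 (g = -6 - 13 = -19)
o(r) = 3/4 + r/4 (o(r) = (r - 1*(-3))/4 = (r + 3)/4 = (3 + r)/4 = 3/4 + r/4)
(g + o(P(0, 2)))**2 = (-19 + (3/4 + (-4 + 2)/4))**2 = (-19 + (3/4 + (1/4)*(-2)))**2 = (-19 + (3/4 - 1/2))**2 = (-19 + 1/4)**2 = (-75/4)**2 = 5625/16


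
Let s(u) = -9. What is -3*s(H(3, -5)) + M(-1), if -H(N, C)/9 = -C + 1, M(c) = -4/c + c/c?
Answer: 32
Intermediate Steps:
M(c) = 1 - 4/c (M(c) = -4/c + 1 = 1 - 4/c)
H(N, C) = -9 + 9*C (H(N, C) = -9*(-C + 1) = -9*(1 - C) = -9 + 9*C)
-3*s(H(3, -5)) + M(-1) = -3*(-9) + (-4 - 1)/(-1) = 27 - 1*(-5) = 27 + 5 = 32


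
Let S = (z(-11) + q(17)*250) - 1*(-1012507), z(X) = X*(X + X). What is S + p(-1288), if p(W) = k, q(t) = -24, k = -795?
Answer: 1005954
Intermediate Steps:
z(X) = 2*X² (z(X) = X*(2*X) = 2*X²)
p(W) = -795
S = 1006749 (S = (2*(-11)² - 24*250) - 1*(-1012507) = (2*121 - 6000) + 1012507 = (242 - 6000) + 1012507 = -5758 + 1012507 = 1006749)
S + p(-1288) = 1006749 - 795 = 1005954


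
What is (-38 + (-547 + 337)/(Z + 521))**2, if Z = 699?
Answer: 21687649/14884 ≈ 1457.1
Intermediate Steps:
(-38 + (-547 + 337)/(Z + 521))**2 = (-38 + (-547 + 337)/(699 + 521))**2 = (-38 - 210/1220)**2 = (-38 - 210*1/1220)**2 = (-38 - 21/122)**2 = (-4657/122)**2 = 21687649/14884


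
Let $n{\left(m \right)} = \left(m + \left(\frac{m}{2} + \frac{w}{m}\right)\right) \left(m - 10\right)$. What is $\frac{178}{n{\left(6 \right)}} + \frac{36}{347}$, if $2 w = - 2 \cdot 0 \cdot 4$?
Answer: $- \frac{30235}{6246} \approx -4.8407$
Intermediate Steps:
$w = 0$ ($w = \frac{\left(-2\right) 0 \cdot 4}{2} = \frac{\left(-2\right) 0}{2} = \frac{1}{2} \cdot 0 = 0$)
$n{\left(m \right)} = \frac{3 m \left(-10 + m\right)}{2}$ ($n{\left(m \right)} = \left(m + \left(\frac{m}{2} + \frac{0}{m}\right)\right) \left(m - 10\right) = \left(m + \left(m \frac{1}{2} + 0\right)\right) \left(-10 + m\right) = \left(m + \left(\frac{m}{2} + 0\right)\right) \left(-10 + m\right) = \left(m + \frac{m}{2}\right) \left(-10 + m\right) = \frac{3 m}{2} \left(-10 + m\right) = \frac{3 m \left(-10 + m\right)}{2}$)
$\frac{178}{n{\left(6 \right)}} + \frac{36}{347} = \frac{178}{\frac{3}{2} \cdot 6 \left(-10 + 6\right)} + \frac{36}{347} = \frac{178}{\frac{3}{2} \cdot 6 \left(-4\right)} + 36 \cdot \frac{1}{347} = \frac{178}{-36} + \frac{36}{347} = 178 \left(- \frac{1}{36}\right) + \frac{36}{347} = - \frac{89}{18} + \frac{36}{347} = - \frac{30235}{6246}$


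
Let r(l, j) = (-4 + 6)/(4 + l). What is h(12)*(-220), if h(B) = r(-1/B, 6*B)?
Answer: -5280/47 ≈ -112.34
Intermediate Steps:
r(l, j) = 2/(4 + l)
h(B) = 2/(4 - 1/B)
h(12)*(-220) = (2*12/(-1 + 4*12))*(-220) = (2*12/(-1 + 48))*(-220) = (2*12/47)*(-220) = (2*12*(1/47))*(-220) = (24/47)*(-220) = -5280/47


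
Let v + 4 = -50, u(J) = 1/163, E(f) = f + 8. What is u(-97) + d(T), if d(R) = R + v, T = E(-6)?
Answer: -8475/163 ≈ -51.994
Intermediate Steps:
E(f) = 8 + f
u(J) = 1/163
v = -54 (v = -4 - 50 = -54)
T = 2 (T = 8 - 6 = 2)
d(R) = -54 + R (d(R) = R - 54 = -54 + R)
u(-97) + d(T) = 1/163 + (-54 + 2) = 1/163 - 52 = -8475/163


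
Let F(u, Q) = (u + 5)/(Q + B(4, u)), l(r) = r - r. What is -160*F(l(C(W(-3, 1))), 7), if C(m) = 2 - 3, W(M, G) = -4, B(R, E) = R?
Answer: -800/11 ≈ -72.727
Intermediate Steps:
C(m) = -1
l(r) = 0
F(u, Q) = (5 + u)/(4 + Q) (F(u, Q) = (u + 5)/(Q + 4) = (5 + u)/(4 + Q))
-160*F(l(C(W(-3, 1))), 7) = -160*(5 + 0)/(4 + 7) = -160*5/11 = -800/11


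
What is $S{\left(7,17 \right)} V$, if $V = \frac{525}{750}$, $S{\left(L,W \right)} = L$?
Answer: $\frac{49}{10} \approx 4.9$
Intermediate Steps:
$V = \frac{7}{10}$ ($V = 525 \cdot \frac{1}{750} = \frac{7}{10} \approx 0.7$)
$S{\left(7,17 \right)} V = 7 \cdot \frac{7}{10} = \frac{49}{10}$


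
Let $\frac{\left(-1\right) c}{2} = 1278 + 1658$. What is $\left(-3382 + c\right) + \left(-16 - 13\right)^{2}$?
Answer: $-8413$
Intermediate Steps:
$c = -5872$ ($c = - 2 \left(1278 + 1658\right) = \left(-2\right) 2936 = -5872$)
$\left(-3382 + c\right) + \left(-16 - 13\right)^{2} = \left(-3382 - 5872\right) + \left(-16 - 13\right)^{2} = -9254 + \left(-29\right)^{2} = -9254 + 841 = -8413$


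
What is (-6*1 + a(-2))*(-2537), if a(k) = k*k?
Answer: 5074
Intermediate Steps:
a(k) = k**2
(-6*1 + a(-2))*(-2537) = (-6*1 + (-2)**2)*(-2537) = (-6 + 4)*(-2537) = -2*(-2537) = 5074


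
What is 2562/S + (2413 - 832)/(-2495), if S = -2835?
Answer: -20713/13473 ≈ -1.5374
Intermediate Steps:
2562/S + (2413 - 832)/(-2495) = 2562/(-2835) + (2413 - 832)/(-2495) = 2562*(-1/2835) + 1581*(-1/2495) = -122/135 - 1581/2495 = -20713/13473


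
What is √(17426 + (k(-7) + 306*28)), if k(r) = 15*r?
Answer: √25889 ≈ 160.90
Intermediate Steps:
√(17426 + (k(-7) + 306*28)) = √(17426 + (15*(-7) + 306*28)) = √(17426 + (-105 + 8568)) = √(17426 + 8463) = √25889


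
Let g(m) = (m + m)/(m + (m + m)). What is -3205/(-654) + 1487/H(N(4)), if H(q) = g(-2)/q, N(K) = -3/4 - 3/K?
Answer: -4369831/1308 ≈ -3340.8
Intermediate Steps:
g(m) = ⅔ (g(m) = (2*m)/(m + 2*m) = (2*m)/((3*m)) = (2*m)*(1/(3*m)) = ⅔)
N(K) = -¾ - 3/K (N(K) = -3*¼ - 3/K = -¾ - 3/K)
H(q) = 2/(3*q)
-3205/(-654) + 1487/H(N(4)) = -3205/(-654) + 1487/((2/(3*(-¾ - 3/4)))) = -3205*(-1/654) + 1487/((2/(3*(-¾ - 3*¼)))) = 3205/654 + 1487/((2/(3*(-¾ - ¾)))) = 3205/654 + 1487/((2/(3*(-3/2)))) = 3205/654 + 1487/(((⅔)*(-⅔))) = 3205/654 + 1487/(-4/9) = 3205/654 + 1487*(-9/4) = 3205/654 - 13383/4 = -4369831/1308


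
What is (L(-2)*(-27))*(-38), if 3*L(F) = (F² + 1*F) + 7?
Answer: 3078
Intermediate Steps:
L(F) = 7/3 + F/3 + F²/3 (L(F) = ((F² + 1*F) + 7)/3 = ((F² + F) + 7)/3 = ((F + F²) + 7)/3 = (7 + F + F²)/3 = 7/3 + F/3 + F²/3)
(L(-2)*(-27))*(-38) = ((7/3 + (⅓)*(-2) + (⅓)*(-2)²)*(-27))*(-38) = ((7/3 - ⅔ + (⅓)*4)*(-27))*(-38) = ((7/3 - ⅔ + 4/3)*(-27))*(-38) = (3*(-27))*(-38) = -81*(-38) = 3078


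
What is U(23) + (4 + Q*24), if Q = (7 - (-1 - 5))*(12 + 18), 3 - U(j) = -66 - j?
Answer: 9456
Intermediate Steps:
U(j) = 69 + j (U(j) = 3 - (-66 - j) = 3 + (66 + j) = 69 + j)
Q = 390 (Q = (7 - 1*(-6))*30 = (7 + 6)*30 = 13*30 = 390)
U(23) + (4 + Q*24) = (69 + 23) + (4 + 390*24) = 92 + (4 + 9360) = 92 + 9364 = 9456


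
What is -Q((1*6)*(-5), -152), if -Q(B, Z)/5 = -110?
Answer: -550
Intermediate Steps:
Q(B, Z) = 550 (Q(B, Z) = -5*(-110) = 550)
-Q((1*6)*(-5), -152) = -1*550 = -550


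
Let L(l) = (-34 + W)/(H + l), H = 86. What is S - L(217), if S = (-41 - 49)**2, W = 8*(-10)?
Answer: 818138/101 ≈ 8100.4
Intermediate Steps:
W = -80
L(l) = -114/(86 + l) (L(l) = (-34 - 80)/(86 + l) = -114/(86 + l))
S = 8100 (S = (-90)**2 = 8100)
S - L(217) = 8100 - (-114)/(86 + 217) = 8100 - (-114)/303 = 8100 - 1*(-38/101) = 8100 + 38/101 = 818138/101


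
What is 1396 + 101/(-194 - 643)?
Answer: 1168351/837 ≈ 1395.9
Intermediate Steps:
1396 + 101/(-194 - 643) = 1396 + 101/(-837) = 1396 + 101*(-1/837) = 1396 - 101/837 = 1168351/837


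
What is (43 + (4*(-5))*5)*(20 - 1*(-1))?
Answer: -1197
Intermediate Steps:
(43 + (4*(-5))*5)*(20 - 1*(-1)) = (43 - 20*5)*(20 + 1) = (43 - 100)*21 = -57*21 = -1197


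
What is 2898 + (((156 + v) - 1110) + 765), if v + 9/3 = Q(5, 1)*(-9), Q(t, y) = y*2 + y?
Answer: 2679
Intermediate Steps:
Q(t, y) = 3*y (Q(t, y) = 2*y + y = 3*y)
v = -30 (v = -3 + (3*1)*(-9) = -3 + 3*(-9) = -3 - 27 = -30)
2898 + (((156 + v) - 1110) + 765) = 2898 + (((156 - 30) - 1110) + 765) = 2898 + ((126 - 1110) + 765) = 2898 + (-984 + 765) = 2898 - 219 = 2679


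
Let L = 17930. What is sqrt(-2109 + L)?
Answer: sqrt(15821) ≈ 125.78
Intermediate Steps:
sqrt(-2109 + L) = sqrt(-2109 + 17930) = sqrt(15821)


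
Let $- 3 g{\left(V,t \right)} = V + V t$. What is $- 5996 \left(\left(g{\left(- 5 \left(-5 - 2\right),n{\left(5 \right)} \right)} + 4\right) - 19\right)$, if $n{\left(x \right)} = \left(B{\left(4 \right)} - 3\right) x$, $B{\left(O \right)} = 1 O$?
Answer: $509660$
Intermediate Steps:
$B{\left(O \right)} = O$
$n{\left(x \right)} = x$ ($n{\left(x \right)} = \left(4 - 3\right) x = 1 x = x$)
$g{\left(V,t \right)} = - \frac{V}{3} - \frac{V t}{3}$ ($g{\left(V,t \right)} = - \frac{V + V t}{3} = - \frac{V}{3} - \frac{V t}{3}$)
$- 5996 \left(\left(g{\left(- 5 \left(-5 - 2\right),n{\left(5 \right)} \right)} + 4\right) - 19\right) = - 5996 \left(\left(- \frac{- 5 \left(-5 - 2\right) \left(1 + 5\right)}{3} + 4\right) - 19\right) = - 5996 \left(\left(\left(- \frac{1}{3}\right) \left(\left(-5\right) \left(-7\right)\right) 6 + 4\right) - 19\right) = - 5996 \left(\left(\left(- \frac{1}{3}\right) 35 \cdot 6 + 4\right) - 19\right) = - 5996 \left(\left(-70 + 4\right) - 19\right) = - 5996 \left(-66 - 19\right) = \left(-5996\right) \left(-85\right) = 509660$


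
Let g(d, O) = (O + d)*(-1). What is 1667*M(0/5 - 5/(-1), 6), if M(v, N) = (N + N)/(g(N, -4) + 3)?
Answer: 20004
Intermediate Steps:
g(d, O) = -O - d
M(v, N) = 2*N/(7 - N) (M(v, N) = (N + N)/((-1*(-4) - N) + 3) = (2*N)/((4 - N) + 3) = (2*N)/(7 - N) = 2*N/(7 - N))
1667*M(0/5 - 5/(-1), 6) = 1667*(-2*6/(-7 + 6)) = 1667*(-2*6/(-1)) = 1667*(-2*6*(-1)) = 1667*12 = 20004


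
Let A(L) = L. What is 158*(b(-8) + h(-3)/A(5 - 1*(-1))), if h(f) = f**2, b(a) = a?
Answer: -1027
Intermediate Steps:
158*(b(-8) + h(-3)/A(5 - 1*(-1))) = 158*(-8 + (-3)**2/(5 - 1*(-1))) = 158*(-8 + 9/(5 + 1)) = 158*(-8 + 9/6) = 158*(-8 + 9*(1/6)) = 158*(-8 + 3/2) = 158*(-13/2) = -1027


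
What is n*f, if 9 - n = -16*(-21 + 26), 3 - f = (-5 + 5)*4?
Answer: 267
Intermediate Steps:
f = 3 (f = 3 - (-5 + 5)*4 = 3 - 0*4 = 3 - 1*0 = 3 + 0 = 3)
n = 89 (n = 9 - (-16)*(-21 + 26) = 9 - (-16)*5 = 9 - 1*(-80) = 9 + 80 = 89)
n*f = 89*3 = 267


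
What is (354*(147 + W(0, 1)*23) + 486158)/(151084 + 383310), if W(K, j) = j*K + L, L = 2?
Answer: 277240/267197 ≈ 1.0376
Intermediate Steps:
W(K, j) = 2 + K*j (W(K, j) = j*K + 2 = K*j + 2 = 2 + K*j)
(354*(147 + W(0, 1)*23) + 486158)/(151084 + 383310) = (354*(147 + (2 + 0*1)*23) + 486158)/(151084 + 383310) = (354*(147 + (2 + 0)*23) + 486158)/534394 = (354*(147 + 2*23) + 486158)*(1/534394) = (354*(147 + 46) + 486158)*(1/534394) = (354*193 + 486158)*(1/534394) = (68322 + 486158)*(1/534394) = 554480*(1/534394) = 277240/267197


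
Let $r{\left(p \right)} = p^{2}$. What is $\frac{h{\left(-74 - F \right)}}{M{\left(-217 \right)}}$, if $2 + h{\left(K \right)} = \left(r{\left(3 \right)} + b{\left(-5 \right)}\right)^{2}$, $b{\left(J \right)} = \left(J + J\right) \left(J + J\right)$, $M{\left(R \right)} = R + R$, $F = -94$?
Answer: $- \frac{1697}{62} \approx -27.371$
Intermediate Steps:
$M{\left(R \right)} = 2 R$
$b{\left(J \right)} = 4 J^{2}$ ($b{\left(J \right)} = 2 J 2 J = 4 J^{2}$)
$h{\left(K \right)} = 11879$ ($h{\left(K \right)} = -2 + \left(3^{2} + 4 \left(-5\right)^{2}\right)^{2} = -2 + \left(9 + 4 \cdot 25\right)^{2} = -2 + \left(9 + 100\right)^{2} = -2 + 109^{2} = -2 + 11881 = 11879$)
$\frac{h{\left(-74 - F \right)}}{M{\left(-217 \right)}} = \frac{11879}{2 \left(-217\right)} = \frac{11879}{-434} = 11879 \left(- \frac{1}{434}\right) = - \frac{1697}{62}$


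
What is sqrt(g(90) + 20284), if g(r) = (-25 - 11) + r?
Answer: sqrt(20338) ≈ 142.61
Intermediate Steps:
g(r) = -36 + r
sqrt(g(90) + 20284) = sqrt((-36 + 90) + 20284) = sqrt(54 + 20284) = sqrt(20338)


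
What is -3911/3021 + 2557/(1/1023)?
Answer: 7902361120/3021 ≈ 2.6158e+6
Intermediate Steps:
-3911/3021 + 2557/(1/1023) = -3911*1/3021 + 2557/(1/1023) = -3911/3021 + 2557*1023 = -3911/3021 + 2615811 = 7902361120/3021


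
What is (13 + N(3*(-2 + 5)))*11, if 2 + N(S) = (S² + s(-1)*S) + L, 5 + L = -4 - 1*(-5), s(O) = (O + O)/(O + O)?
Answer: 1067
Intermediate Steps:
s(O) = 1 (s(O) = (2*O)/((2*O)) = (2*O)*(1/(2*O)) = 1)
L = -4 (L = -5 + (-4 - 1*(-5)) = -5 + (-4 + 5) = -5 + 1 = -4)
N(S) = -6 + S + S² (N(S) = -2 + ((S² + 1*S) - 4) = -2 + ((S² + S) - 4) = -2 + ((S + S²) - 4) = -2 + (-4 + S + S²) = -6 + S + S²)
(13 + N(3*(-2 + 5)))*11 = (13 + (-6 + 3*(-2 + 5) + (3*(-2 + 5))²))*11 = (13 + (-6 + 3*3 + (3*3)²))*11 = (13 + (-6 + 9 + 9²))*11 = (13 + (-6 + 9 + 81))*11 = (13 + 84)*11 = 97*11 = 1067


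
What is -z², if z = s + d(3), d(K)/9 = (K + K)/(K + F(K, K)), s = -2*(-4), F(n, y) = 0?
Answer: -676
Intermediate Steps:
s = 8
d(K) = 18 (d(K) = 9*((K + K)/(K + 0)) = 9*((2*K)/K) = 9*2 = 18)
z = 26 (z = 8 + 18 = 26)
-z² = -1*26² = -1*676 = -676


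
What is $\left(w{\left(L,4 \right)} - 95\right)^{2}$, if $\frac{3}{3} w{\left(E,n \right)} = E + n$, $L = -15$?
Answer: $11236$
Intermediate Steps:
$w{\left(E,n \right)} = E + n$
$\left(w{\left(L,4 \right)} - 95\right)^{2} = \left(\left(-15 + 4\right) - 95\right)^{2} = \left(-11 - 95\right)^{2} = \left(-106\right)^{2} = 11236$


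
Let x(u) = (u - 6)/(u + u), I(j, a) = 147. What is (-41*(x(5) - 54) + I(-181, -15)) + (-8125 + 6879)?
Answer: 11191/10 ≈ 1119.1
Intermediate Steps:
x(u) = (-6 + u)/(2*u) (x(u) = (-6 + u)/((2*u)) = (-6 + u)*(1/(2*u)) = (-6 + u)/(2*u))
(-41*(x(5) - 54) + I(-181, -15)) + (-8125 + 6879) = (-41*((1/2)*(-6 + 5)/5 - 54) + 147) + (-8125 + 6879) = (-41*((1/2)*(1/5)*(-1) - 54) + 147) - 1246 = (-41*(-1/10 - 54) + 147) - 1246 = (-41*(-541/10) + 147) - 1246 = (22181/10 + 147) - 1246 = 23651/10 - 1246 = 11191/10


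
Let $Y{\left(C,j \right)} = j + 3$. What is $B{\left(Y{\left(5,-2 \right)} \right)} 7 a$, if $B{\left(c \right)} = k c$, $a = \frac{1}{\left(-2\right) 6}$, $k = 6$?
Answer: $- \frac{7}{2} \approx -3.5$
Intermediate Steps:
$Y{\left(C,j \right)} = 3 + j$
$a = - \frac{1}{12}$ ($a = \frac{1}{-12} = - \frac{1}{12} \approx -0.083333$)
$B{\left(c \right)} = 6 c$
$B{\left(Y{\left(5,-2 \right)} \right)} 7 a = 6 \left(3 - 2\right) 7 \left(- \frac{1}{12}\right) = 6 \cdot 1 \cdot 7 \left(- \frac{1}{12}\right) = 6 \cdot 7 \left(- \frac{1}{12}\right) = 42 \left(- \frac{1}{12}\right) = - \frac{7}{2}$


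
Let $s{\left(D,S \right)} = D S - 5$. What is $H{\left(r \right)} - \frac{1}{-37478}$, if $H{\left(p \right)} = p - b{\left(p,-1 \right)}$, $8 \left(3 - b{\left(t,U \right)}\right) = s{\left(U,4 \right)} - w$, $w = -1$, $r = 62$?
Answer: $\frac{2173725}{37478} \approx 58.0$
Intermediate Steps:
$s{\left(D,S \right)} = -5 + D S$
$b{\left(t,U \right)} = \frac{7}{2} - \frac{U}{2}$ ($b{\left(t,U \right)} = 3 - \frac{\left(-5 + U 4\right) - -1}{8} = 3 - \frac{\left(-5 + 4 U\right) + 1}{8} = 3 - \frac{-4 + 4 U}{8} = 3 - \left(- \frac{1}{2} + \frac{U}{2}\right) = \frac{7}{2} - \frac{U}{2}$)
$H{\left(p \right)} = -4 + p$ ($H{\left(p \right)} = p - \left(\frac{7}{2} - - \frac{1}{2}\right) = p - \left(\frac{7}{2} + \frac{1}{2}\right) = p - 4 = -4 + p$)
$H{\left(r \right)} - \frac{1}{-37478} = \left(-4 + 62\right) - \frac{1}{-37478} = 58 - - \frac{1}{37478} = 58 + \frac{1}{37478} = \frac{2173725}{37478}$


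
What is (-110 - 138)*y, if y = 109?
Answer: -27032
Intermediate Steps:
(-110 - 138)*y = (-110 - 138)*109 = -248*109 = -27032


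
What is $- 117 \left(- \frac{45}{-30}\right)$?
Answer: $- \frac{351}{2} \approx -175.5$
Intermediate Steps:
$- 117 \left(- \frac{45}{-30}\right) = - 117 \left(\left(-45\right) \left(- \frac{1}{30}\right)\right) = \left(-117\right) \frac{3}{2} = - \frac{351}{2}$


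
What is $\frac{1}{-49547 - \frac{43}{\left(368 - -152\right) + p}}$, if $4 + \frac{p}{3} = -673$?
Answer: $- \frac{1511}{74865474} \approx -2.0183 \cdot 10^{-5}$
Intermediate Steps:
$p = -2031$ ($p = -12 + 3 \left(-673\right) = -12 - 2019 = -2031$)
$\frac{1}{-49547 - \frac{43}{\left(368 - -152\right) + p}} = \frac{1}{-49547 - \frac{43}{\left(368 - -152\right) - 2031}} = \frac{1}{-49547 - \frac{43}{\left(368 + 152\right) - 2031}} = \frac{1}{-49547 - \frac{43}{520 - 2031}} = \frac{1}{-49547 - \frac{43}{-1511}} = \frac{1}{-49547 - - \frac{43}{1511}} = \frac{1}{-49547 + \frac{43}{1511}} = \frac{1}{- \frac{74865474}{1511}} = - \frac{1511}{74865474}$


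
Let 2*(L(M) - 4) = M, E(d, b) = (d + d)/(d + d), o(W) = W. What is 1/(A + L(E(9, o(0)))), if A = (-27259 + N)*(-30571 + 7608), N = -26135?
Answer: 2/2452172853 ≈ 8.1560e-10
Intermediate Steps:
A = 1226086422 (A = (-27259 - 26135)*(-30571 + 7608) = -53394*(-22963) = 1226086422)
E(d, b) = 1 (E(d, b) = (2*d)/((2*d)) = (2*d)*(1/(2*d)) = 1)
L(M) = 4 + M/2
1/(A + L(E(9, o(0)))) = 1/(1226086422 + (4 + (1/2)*1)) = 1/(1226086422 + (4 + 1/2)) = 1/(1226086422 + 9/2) = 1/(2452172853/2) = 2/2452172853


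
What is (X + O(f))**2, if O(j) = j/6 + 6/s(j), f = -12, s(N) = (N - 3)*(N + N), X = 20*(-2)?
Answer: 6345361/3600 ≈ 1762.6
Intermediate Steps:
X = -40
s(N) = 2*N*(-3 + N) (s(N) = (-3 + N)*(2*N) = 2*N*(-3 + N))
O(j) = j/6 + 3/(j*(-3 + j)) (O(j) = j/6 + 6/((2*j*(-3 + j))) = j*(1/6) + 6*(1/(2*j*(-3 + j))) = j/6 + 3/(j*(-3 + j)))
(X + O(f))**2 = (-40 + (1/6)*(18 + (-12)**2*(-3 - 12))/(-12*(-3 - 12)))**2 = (-40 + (1/6)*(-1/12)*(18 + 144*(-15))/(-15))**2 = (-40 + (1/6)*(-1/12)*(-1/15)*(18 - 2160))**2 = (-40 + (1/6)*(-1/12)*(-1/15)*(-2142))**2 = (-40 - 119/60)**2 = (-2519/60)**2 = 6345361/3600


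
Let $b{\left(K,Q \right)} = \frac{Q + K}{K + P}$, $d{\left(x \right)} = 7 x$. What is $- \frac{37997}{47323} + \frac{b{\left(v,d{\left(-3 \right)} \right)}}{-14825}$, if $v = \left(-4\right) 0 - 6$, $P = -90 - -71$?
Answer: $- \frac{14083915846}{17539086875} \approx -0.803$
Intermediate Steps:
$P = -19$ ($P = -90 + 71 = -19$)
$v = -6$ ($v = 0 - 6 = -6$)
$b{\left(K,Q \right)} = \frac{K + Q}{-19 + K}$ ($b{\left(K,Q \right)} = \frac{Q + K}{K - 19} = \frac{K + Q}{-19 + K}$)
$- \frac{37997}{47323} + \frac{b{\left(v,d{\left(-3 \right)} \right)}}{-14825} = - \frac{37997}{47323} + \frac{\frac{1}{-19 - 6} \left(-6 + 7 \left(-3\right)\right)}{-14825} = \left(-37997\right) \frac{1}{47323} + \frac{-6 - 21}{-25} \left(- \frac{1}{14825}\right) = - \frac{37997}{47323} + \left(- \frac{1}{25}\right) \left(-27\right) \left(- \frac{1}{14825}\right) = - \frac{37997}{47323} + \frac{27}{25} \left(- \frac{1}{14825}\right) = - \frac{37997}{47323} - \frac{27}{370625} = - \frac{14083915846}{17539086875}$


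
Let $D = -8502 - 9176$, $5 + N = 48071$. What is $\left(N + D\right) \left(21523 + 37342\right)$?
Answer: $1788789620$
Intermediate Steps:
$N = 48066$ ($N = -5 + 48071 = 48066$)
$D = -17678$
$\left(N + D\right) \left(21523 + 37342\right) = \left(48066 - 17678\right) \left(21523 + 37342\right) = 30388 \cdot 58865 = 1788789620$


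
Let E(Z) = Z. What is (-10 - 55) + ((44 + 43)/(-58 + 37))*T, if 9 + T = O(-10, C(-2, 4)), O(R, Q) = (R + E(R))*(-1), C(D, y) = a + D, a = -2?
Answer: -774/7 ≈ -110.57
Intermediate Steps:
C(D, y) = -2 + D
O(R, Q) = -2*R (O(R, Q) = (R + R)*(-1) = (2*R)*(-1) = -2*R)
T = 11 (T = -9 - 2*(-10) = -9 + 20 = 11)
(-10 - 55) + ((44 + 43)/(-58 + 37))*T = (-10 - 55) + ((44 + 43)/(-58 + 37))*11 = -65 + (87/(-21))*11 = -65 + (87*(-1/21))*11 = -65 - 29/7*11 = -65 - 319/7 = -774/7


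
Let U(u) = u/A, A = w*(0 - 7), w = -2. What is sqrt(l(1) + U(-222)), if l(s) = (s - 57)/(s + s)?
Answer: I*sqrt(2149)/7 ≈ 6.6225*I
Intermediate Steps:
A = 14 (A = -2*(0 - 7) = -2*(-7) = 14)
l(s) = (-57 + s)/(2*s) (l(s) = (-57 + s)/((2*s)) = (-57 + s)*(1/(2*s)) = (-57 + s)/(2*s))
U(u) = u/14
sqrt(l(1) + U(-222)) = sqrt((1/2)*(-57 + 1)/1 + (1/14)*(-222)) = sqrt((1/2)*1*(-56) - 111/7) = sqrt(-28 - 111/7) = sqrt(-307/7) = I*sqrt(2149)/7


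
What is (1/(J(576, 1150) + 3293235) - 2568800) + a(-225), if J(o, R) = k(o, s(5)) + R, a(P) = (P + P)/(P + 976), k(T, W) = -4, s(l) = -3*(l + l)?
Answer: -6355418522983499/2474080131 ≈ -2.5688e+6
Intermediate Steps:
s(l) = -6*l
a(P) = 2*P/(976 + P) (a(P) = (2*P)/(976 + P) = 2*P/(976 + P))
J(o, R) = -4 + R
(1/(J(576, 1150) + 3293235) - 2568800) + a(-225) = (1/((-4 + 1150) + 3293235) - 2568800) + 2*(-225)/(976 - 225) = (1/(1146 + 3293235) - 2568800) + 2*(-225)/751 = (1/3294381 - 2568800) + 2*(-225)*(1/751) = (1/3294381 - 2568800) - 450/751 = -8462605912799/3294381 - 450/751 = -6355418522983499/2474080131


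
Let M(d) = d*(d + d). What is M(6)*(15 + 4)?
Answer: 1368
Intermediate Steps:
M(d) = 2*d**2 (M(d) = d*(2*d) = 2*d**2)
M(6)*(15 + 4) = (2*6**2)*(15 + 4) = (2*36)*19 = 72*19 = 1368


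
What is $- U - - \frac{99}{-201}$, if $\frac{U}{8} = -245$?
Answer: $\frac{131287}{67} \approx 1959.5$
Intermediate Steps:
$U = -1960$ ($U = 8 \left(-245\right) = -1960$)
$- U - - \frac{99}{-201} = \left(-1\right) \left(-1960\right) - - \frac{99}{-201} = 1960 - \left(-99\right) \left(- \frac{1}{201}\right) = 1960 - \frac{33}{67} = \frac{131287}{67}$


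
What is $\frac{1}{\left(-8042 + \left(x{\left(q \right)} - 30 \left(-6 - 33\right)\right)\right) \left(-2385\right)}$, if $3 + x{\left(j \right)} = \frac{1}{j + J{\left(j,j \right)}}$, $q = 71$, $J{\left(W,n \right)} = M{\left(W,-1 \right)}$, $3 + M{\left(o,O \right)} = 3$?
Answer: $\frac{71}{1164175740} \approx 6.0987 \cdot 10^{-8}$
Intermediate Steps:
$M{\left(o,O \right)} = 0$ ($M{\left(o,O \right)} = -3 + 3 = 0$)
$J{\left(W,n \right)} = 0$
$x{\left(j \right)} = -3 + \frac{1}{j}$ ($x{\left(j \right)} = -3 + \frac{1}{j + 0} = -3 + \frac{1}{j}$)
$\frac{1}{\left(-8042 + \left(x{\left(q \right)} - 30 \left(-6 - 33\right)\right)\right) \left(-2385\right)} = \frac{1}{\left(-8042 - \left(3 - \frac{1}{71} + 30 \left(-6 - 33\right)\right)\right) \left(-2385\right)} = \frac{1}{-8042 + \left(\left(-3 + \frac{1}{71}\right) - -1170\right)} \left(- \frac{1}{2385}\right) = \frac{1}{-8042 + \left(- \frac{212}{71} + 1170\right)} \left(- \frac{1}{2385}\right) = \frac{1}{-8042 + \frac{82858}{71}} \left(- \frac{1}{2385}\right) = \frac{1}{- \frac{488124}{71}} \left(- \frac{1}{2385}\right) = \left(- \frac{71}{488124}\right) \left(- \frac{1}{2385}\right) = \frac{71}{1164175740}$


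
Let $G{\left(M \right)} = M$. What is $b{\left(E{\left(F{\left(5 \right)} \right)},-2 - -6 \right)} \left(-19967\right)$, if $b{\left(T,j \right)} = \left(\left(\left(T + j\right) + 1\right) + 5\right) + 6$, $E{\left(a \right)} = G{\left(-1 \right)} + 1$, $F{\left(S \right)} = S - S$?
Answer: $-319472$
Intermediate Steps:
$F{\left(S \right)} = 0$
$E{\left(a \right)} = 0$ ($E{\left(a \right)} = -1 + 1 = 0$)
$b{\left(T,j \right)} = 12 + T + j$ ($b{\left(T,j \right)} = \left(\left(1 + T + j\right) + 5\right) + 6 = \left(6 + T + j\right) + 6 = 12 + T + j$)
$b{\left(E{\left(F{\left(5 \right)} \right)},-2 - -6 \right)} \left(-19967\right) = \left(12 + 0 - -4\right) \left(-19967\right) = \left(12 + 0 + \left(-2 + 6\right)\right) \left(-19967\right) = \left(12 + 0 + 4\right) \left(-19967\right) = 16 \left(-19967\right) = -319472$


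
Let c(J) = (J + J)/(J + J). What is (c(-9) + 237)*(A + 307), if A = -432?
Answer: -29750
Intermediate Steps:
c(J) = 1 (c(J) = (2*J)/((2*J)) = (2*J)*(1/(2*J)) = 1)
(c(-9) + 237)*(A + 307) = (1 + 237)*(-432 + 307) = 238*(-125) = -29750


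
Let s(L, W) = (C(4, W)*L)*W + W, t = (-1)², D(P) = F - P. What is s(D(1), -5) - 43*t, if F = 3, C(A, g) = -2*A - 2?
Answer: 52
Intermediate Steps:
C(A, g) = -2 - 2*A
D(P) = 3 - P
t = 1
s(L, W) = W - 10*L*W (s(L, W) = ((-2 - 2*4)*L)*W + W = ((-2 - 8)*L)*W + W = (-10*L)*W + W = -10*L*W + W = W - 10*L*W)
s(D(1), -5) - 43*t = -5*(1 - 10*(3 - 1*1)) - 43*1 = -5*(1 - 10*(3 - 1)) - 43 = -5*(1 - 10*2) - 43 = -5*(1 - 20) - 43 = -5*(-19) - 43 = 95 - 43 = 52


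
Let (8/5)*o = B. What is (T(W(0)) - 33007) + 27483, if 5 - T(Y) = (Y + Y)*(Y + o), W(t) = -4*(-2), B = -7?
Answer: -5577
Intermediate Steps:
o = -35/8 (o = (5/8)*(-7) = -35/8 ≈ -4.3750)
W(t) = 8
T(Y) = 5 - 2*Y*(-35/8 + Y) (T(Y) = 5 - (Y + Y)*(Y - 35/8) = 5 - 2*Y*(-35/8 + Y))
(T(W(0)) - 33007) + 27483 = ((5 - 2*8**2 + (35/4)*8) - 33007) + 27483 = ((5 - 2*64 + 70) - 33007) + 27483 = ((5 - 128 + 70) - 33007) + 27483 = (-53 - 33007) + 27483 = -33060 + 27483 = -5577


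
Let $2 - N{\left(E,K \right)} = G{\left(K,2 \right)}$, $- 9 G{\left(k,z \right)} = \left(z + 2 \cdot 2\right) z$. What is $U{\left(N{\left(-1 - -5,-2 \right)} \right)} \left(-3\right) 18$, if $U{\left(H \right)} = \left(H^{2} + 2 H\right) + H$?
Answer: $-1140$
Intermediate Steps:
$G{\left(k,z \right)} = - \frac{z \left(4 + z\right)}{9}$ ($G{\left(k,z \right)} = - \frac{\left(z + 2 \cdot 2\right) z}{9} = - \frac{\left(z + 4\right) z}{9} = - \frac{\left(4 + z\right) z}{9} = - \frac{z \left(4 + z\right)}{9}$)
$N{\left(E,K \right)} = \frac{10}{3}$ ($N{\left(E,K \right)} = 2 - \left(- \frac{1}{9}\right) 2 \left(4 + 2\right) = 2 - \left(- \frac{1}{9}\right) 2 \cdot 6 = 2 - - \frac{4}{3} = 2 + \frac{4}{3} = \frac{10}{3}$)
$U{\left(H \right)} = H^{2} + 3 H$
$U{\left(N{\left(-1 - -5,-2 \right)} \right)} \left(-3\right) 18 = \frac{10 \left(3 + \frac{10}{3}\right)}{3} \left(-3\right) 18 = \frac{10}{3} \cdot \frac{19}{3} \left(-3\right) 18 = \frac{190}{9} \left(-3\right) 18 = \left(- \frac{190}{3}\right) 18 = -1140$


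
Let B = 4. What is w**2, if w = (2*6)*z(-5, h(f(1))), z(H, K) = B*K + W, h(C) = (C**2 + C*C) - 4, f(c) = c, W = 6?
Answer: 576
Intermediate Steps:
h(C) = -4 + 2*C**2 (h(C) = (C**2 + C**2) - 4 = 2*C**2 - 4 = -4 + 2*C**2)
z(H, K) = 6 + 4*K (z(H, K) = 4*K + 6 = 6 + 4*K)
w = -24 (w = (2*6)*(6 + 4*(-4 + 2*1**2)) = 12*(6 + 4*(-4 + 2*1)) = 12*(6 + 4*(-4 + 2)) = 12*(6 + 4*(-2)) = 12*(6 - 8) = 12*(-2) = -24)
w**2 = (-24)**2 = 576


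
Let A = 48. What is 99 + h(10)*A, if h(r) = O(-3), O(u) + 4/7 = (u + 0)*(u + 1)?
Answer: 2517/7 ≈ 359.57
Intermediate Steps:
O(u) = -4/7 + u*(1 + u) (O(u) = -4/7 + (u + 0)*(u + 1) = -4/7 + u*(1 + u))
h(r) = 38/7 (h(r) = -4/7 - 3 + (-3)² = -4/7 - 3 + 9 = 38/7)
99 + h(10)*A = 99 + (38/7)*48 = 99 + 1824/7 = 2517/7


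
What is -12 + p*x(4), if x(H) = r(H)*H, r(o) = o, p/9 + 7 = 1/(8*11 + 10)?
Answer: -49908/49 ≈ -1018.5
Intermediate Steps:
p = -6165/98 (p = -63 + 9/(8*11 + 10) = -63 + 9/(88 + 10) = -63 + 9/98 = -6165/98 ≈ -62.908)
x(H) = H² (x(H) = H*H = H²)
-12 + p*x(4) = -12 - 6165/98*4² = -12 - 6165/98*16 = -12 - 49320/49 = -49908/49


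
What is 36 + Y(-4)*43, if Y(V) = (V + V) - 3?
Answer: -437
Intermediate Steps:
Y(V) = -3 + 2*V (Y(V) = 2*V - 3 = -3 + 2*V)
36 + Y(-4)*43 = 36 + (-3 + 2*(-4))*43 = 36 + (-3 - 8)*43 = 36 - 11*43 = 36 - 473 = -437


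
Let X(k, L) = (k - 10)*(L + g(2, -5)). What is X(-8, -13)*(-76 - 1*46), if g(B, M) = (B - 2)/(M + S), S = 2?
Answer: -28548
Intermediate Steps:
g(B, M) = (-2 + B)/(2 + M) (g(B, M) = (B - 2)/(M + 2) = (-2 + B)/(2 + M))
X(k, L) = L*(-10 + k) (X(k, L) = (k - 10)*(L + (-2 + 2)/(2 - 5)) = (-10 + k)*(L + 0/(-3)) = (-10 + k)*(L - 1/3*0) = (-10 + k)*(L + 0) = (-10 + k)*L = L*(-10 + k))
X(-8, -13)*(-76 - 1*46) = (-13*(-10 - 8))*(-76 - 1*46) = (-13*(-18))*(-76 - 46) = 234*(-122) = -28548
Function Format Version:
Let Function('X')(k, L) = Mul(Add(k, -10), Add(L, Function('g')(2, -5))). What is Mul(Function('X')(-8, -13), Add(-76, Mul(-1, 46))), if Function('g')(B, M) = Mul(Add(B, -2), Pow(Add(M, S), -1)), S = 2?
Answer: -28548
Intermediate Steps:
Function('g')(B, M) = Mul(Pow(Add(2, M), -1), Add(-2, B)) (Function('g')(B, M) = Mul(Add(B, -2), Pow(Add(M, 2), -1)) = Mul(Add(-2, B), Pow(Add(2, M), -1)) = Mul(Pow(Add(2, M), -1), Add(-2, B)))
Function('X')(k, L) = Mul(L, Add(-10, k)) (Function('X')(k, L) = Mul(Add(k, -10), Add(L, Mul(Pow(Add(2, -5), -1), Add(-2, 2)))) = Mul(Add(-10, k), Add(L, Mul(Pow(-3, -1), 0))) = Mul(Add(-10, k), Add(L, Mul(Rational(-1, 3), 0))) = Mul(Add(-10, k), Add(L, 0)) = Mul(Add(-10, k), L) = Mul(L, Add(-10, k)))
Mul(Function('X')(-8, -13), Add(-76, Mul(-1, 46))) = Mul(Mul(-13, Add(-10, -8)), Add(-76, Mul(-1, 46))) = Mul(Mul(-13, -18), Add(-76, -46)) = Mul(234, -122) = -28548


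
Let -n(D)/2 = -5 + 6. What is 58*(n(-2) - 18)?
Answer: -1160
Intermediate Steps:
n(D) = -2 (n(D) = -2*(-5 + 6) = -2*1 = -2)
58*(n(-2) - 18) = 58*(-2 - 18) = 58*(-20) = -1160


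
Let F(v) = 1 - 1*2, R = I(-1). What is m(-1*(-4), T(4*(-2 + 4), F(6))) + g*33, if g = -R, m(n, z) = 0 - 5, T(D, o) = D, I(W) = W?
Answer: 28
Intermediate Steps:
R = -1
F(v) = -1 (F(v) = 1 - 2 = -1)
m(n, z) = -5
g = 1 (g = -1*(-1) = 1)
m(-1*(-4), T(4*(-2 + 4), F(6))) + g*33 = -5 + 1*33 = -5 + 33 = 28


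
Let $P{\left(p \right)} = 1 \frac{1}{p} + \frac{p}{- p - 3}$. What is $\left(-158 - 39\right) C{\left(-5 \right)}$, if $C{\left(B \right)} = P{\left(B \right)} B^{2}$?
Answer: $\frac{26595}{2} \approx 13298.0$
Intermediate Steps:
$P{\left(p \right)} = \frac{1}{p} + \frac{p}{-3 - p}$
$C{\left(B \right)} = \frac{B \left(3 + B - B^{2}\right)}{3 + B}$ ($C{\left(B \right)} = \frac{3 + B - B^{2}}{B \left(3 + B\right)} B^{2} = \frac{B \left(3 + B - B^{2}\right)}{3 + B}$)
$\left(-158 - 39\right) C{\left(-5 \right)} = \left(-158 - 39\right) \left(- \frac{5 \left(3 - 5 - \left(-5\right)^{2}\right)}{3 - 5}\right) = - 197 \left(- \frac{5 \left(3 - 5 - 25\right)}{-2}\right) = - 197 \left(\left(-5\right) \left(- \frac{1}{2}\right) \left(3 - 5 - 25\right)\right) = - 197 \left(\left(-5\right) \left(- \frac{1}{2}\right) \left(-27\right)\right) = \left(-197\right) \left(- \frac{135}{2}\right) = \frac{26595}{2}$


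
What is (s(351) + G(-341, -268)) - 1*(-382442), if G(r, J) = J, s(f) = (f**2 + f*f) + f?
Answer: 628927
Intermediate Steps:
s(f) = f + 2*f**2 (s(f) = (f**2 + f**2) + f = 2*f**2 + f = f + 2*f**2)
(s(351) + G(-341, -268)) - 1*(-382442) = (351*(1 + 2*351) - 268) - 1*(-382442) = (351*(1 + 702) - 268) + 382442 = (351*703 - 268) + 382442 = (246753 - 268) + 382442 = 246485 + 382442 = 628927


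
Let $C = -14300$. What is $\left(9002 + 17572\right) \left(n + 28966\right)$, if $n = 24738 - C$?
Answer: $1807138296$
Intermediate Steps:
$n = 39038$ ($n = 24738 - -14300 = 24738 + 14300 = 39038$)
$\left(9002 + 17572\right) \left(n + 28966\right) = \left(9002 + 17572\right) \left(39038 + 28966\right) = 26574 \cdot 68004 = 1807138296$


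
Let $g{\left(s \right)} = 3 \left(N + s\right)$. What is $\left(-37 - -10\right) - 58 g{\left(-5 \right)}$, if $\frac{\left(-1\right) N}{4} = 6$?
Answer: $5019$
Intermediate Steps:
$N = -24$ ($N = \left(-4\right) 6 = -24$)
$g{\left(s \right)} = -72 + 3 s$ ($g{\left(s \right)} = 3 \left(-24 + s\right) = -72 + 3 s$)
$\left(-37 - -10\right) - 58 g{\left(-5 \right)} = \left(-37 - -10\right) - 58 \left(-72 + 3 \left(-5\right)\right) = \left(-37 + 10\right) - 58 \left(-72 - 15\right) = -27 - -5046 = -27 + 5046 = 5019$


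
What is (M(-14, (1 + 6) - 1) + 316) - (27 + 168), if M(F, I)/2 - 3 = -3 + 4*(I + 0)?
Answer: 169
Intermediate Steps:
M(F, I) = 8*I (M(F, I) = 6 + 2*(-3 + 4*(I + 0)) = 6 + 2*(-3 + 4*I) = 6 + (-6 + 8*I) = 8*I)
(M(-14, (1 + 6) - 1) + 316) - (27 + 168) = (8*((1 + 6) - 1) + 316) - (27 + 168) = (8*(7 - 1) + 316) - 1*195 = (8*6 + 316) - 195 = (48 + 316) - 195 = 364 - 195 = 169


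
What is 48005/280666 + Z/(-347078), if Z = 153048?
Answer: -13146945289/48706496974 ≈ -0.26992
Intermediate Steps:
48005/280666 + Z/(-347078) = 48005/280666 + 153048/(-347078) = 48005*(1/280666) + 153048*(-1/347078) = 48005/280666 - 76524/173539 = -13146945289/48706496974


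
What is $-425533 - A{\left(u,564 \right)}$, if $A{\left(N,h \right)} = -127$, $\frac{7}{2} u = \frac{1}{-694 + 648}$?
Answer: $-425406$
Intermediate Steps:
$u = - \frac{1}{161}$ ($u = \frac{2}{7 \left(-694 + 648\right)} = \frac{2}{7 \left(-46\right)} = \frac{2}{7} \left(- \frac{1}{46}\right) = - \frac{1}{161} \approx -0.0062112$)
$-425533 - A{\left(u,564 \right)} = -425533 - -127 = -425533 + 127 = -425406$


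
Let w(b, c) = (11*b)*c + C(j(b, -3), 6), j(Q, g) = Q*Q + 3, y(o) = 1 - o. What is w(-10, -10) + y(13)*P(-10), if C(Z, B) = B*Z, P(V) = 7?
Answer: 1634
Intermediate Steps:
j(Q, g) = 3 + Q² (j(Q, g) = Q² + 3 = 3 + Q²)
w(b, c) = 18 + 6*b² + 11*b*c (w(b, c) = (11*b)*c + 6*(3 + b²) = 11*b*c + (18 + 6*b²) = 18 + 6*b² + 11*b*c)
w(-10, -10) + y(13)*P(-10) = (18 + 6*(-10)² + 11*(-10)*(-10)) + (1 - 1*13)*7 = (18 + 6*100 + 1100) + (1 - 13)*7 = (18 + 600 + 1100) - 12*7 = 1718 - 84 = 1634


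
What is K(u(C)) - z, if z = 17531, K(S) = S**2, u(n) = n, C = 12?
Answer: -17387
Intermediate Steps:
K(u(C)) - z = 12**2 - 1*17531 = 144 - 17531 = -17387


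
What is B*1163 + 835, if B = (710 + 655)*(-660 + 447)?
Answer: -338135600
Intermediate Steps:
B = -290745 (B = 1365*(-213) = -290745)
B*1163 + 835 = -290745*1163 + 835 = -338136435 + 835 = -338135600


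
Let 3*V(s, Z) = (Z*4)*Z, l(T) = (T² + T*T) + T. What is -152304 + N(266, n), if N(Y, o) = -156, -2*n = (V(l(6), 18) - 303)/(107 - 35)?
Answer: -152460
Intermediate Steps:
l(T) = T + 2*T² (l(T) = (T² + T²) + T = 2*T² + T = T + 2*T²)
V(s, Z) = 4*Z²/3 (V(s, Z) = ((Z*4)*Z)/3 = ((4*Z)*Z)/3 = (4*Z²)/3 = 4*Z²/3)
n = -43/48 (n = -((4/3)*18² - 303)/(2*(107 - 35)) = -((4/3)*324 - 303)/(2*72) = -(432 - 303)/(2*72) = -129/(2*72) = -½*43/24 = -43/48 ≈ -0.89583)
-152304 + N(266, n) = -152304 - 156 = -152460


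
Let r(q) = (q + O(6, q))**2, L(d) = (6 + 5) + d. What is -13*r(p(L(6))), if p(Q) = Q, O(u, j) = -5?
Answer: -1872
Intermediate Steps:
L(d) = 11 + d
r(q) = (-5 + q)**2 (r(q) = (q - 5)**2 = (-5 + q)**2)
-13*r(p(L(6))) = -13*(-5 + (11 + 6))**2 = -13*(-5 + 17)**2 = -13*12**2 = -13*144 = -1872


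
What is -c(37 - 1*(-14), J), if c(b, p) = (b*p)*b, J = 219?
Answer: -569619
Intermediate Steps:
c(b, p) = p*b**2
-c(37 - 1*(-14), J) = -219*(37 - 1*(-14))**2 = -219*(37 + 14)**2 = -219*51**2 = -219*2601 = -1*569619 = -569619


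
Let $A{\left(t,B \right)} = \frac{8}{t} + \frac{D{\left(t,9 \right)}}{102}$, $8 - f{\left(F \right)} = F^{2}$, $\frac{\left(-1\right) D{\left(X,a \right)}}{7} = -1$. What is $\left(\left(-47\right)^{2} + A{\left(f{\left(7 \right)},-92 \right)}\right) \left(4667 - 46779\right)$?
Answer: $- \frac{194504989504}{2091} \approx -9.302 \cdot 10^{7}$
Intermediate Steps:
$D{\left(X,a \right)} = 7$ ($D{\left(X,a \right)} = \left(-7\right) \left(-1\right) = 7$)
$f{\left(F \right)} = 8 - F^{2}$
$A{\left(t,B \right)} = \frac{7}{102} + \frac{8}{t}$ ($A{\left(t,B \right)} = \frac{8}{t} + \frac{7}{102} = \frac{7}{102} + \frac{8}{t}$)
$\left(\left(-47\right)^{2} + A{\left(f{\left(7 \right)},-92 \right)}\right) \left(4667 - 46779\right) = \left(\left(-47\right)^{2} + \left(\frac{7}{102} + \frac{8}{8 - 7^{2}}\right)\right) \left(4667 - 46779\right) = \left(2209 + \left(\frac{7}{102} + \frac{8}{8 - 49}\right)\right) \left(-42112\right) = \left(2209 + \left(\frac{7}{102} + \frac{8}{-41}\right)\right) \left(-42112\right) = \left(2209 + \left(\frac{7}{102} + 8 \left(- \frac{1}{41}\right)\right)\right) \left(-42112\right) = \left(2209 + \left(\frac{7}{102} - \frac{8}{41}\right)\right) \left(-42112\right) = \left(2209 - \frac{529}{4182}\right) \left(-42112\right) = \frac{9237509}{4182} \left(-42112\right) = - \frac{194504989504}{2091}$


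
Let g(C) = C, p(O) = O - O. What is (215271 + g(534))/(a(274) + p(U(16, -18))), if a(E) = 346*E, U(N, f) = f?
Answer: 215805/94804 ≈ 2.2763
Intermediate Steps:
p(O) = 0
(215271 + g(534))/(a(274) + p(U(16, -18))) = (215271 + 534)/(346*274 + 0) = 215805/(94804 + 0) = 215805/94804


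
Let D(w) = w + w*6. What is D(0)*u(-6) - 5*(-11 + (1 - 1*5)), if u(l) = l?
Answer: 75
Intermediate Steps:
D(w) = 7*w (D(w) = w + 6*w = 7*w)
D(0)*u(-6) - 5*(-11 + (1 - 1*5)) = (7*0)*(-6) - 5*(-11 + (1 - 1*5)) = 0*(-6) - 5*(-11 + (1 - 5)) = 0 - 5*(-11 - 4) = 0 - 5*(-15) = 0 + 75 = 75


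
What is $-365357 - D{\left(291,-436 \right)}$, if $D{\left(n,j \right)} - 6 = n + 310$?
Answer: $-365964$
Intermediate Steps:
$D{\left(n,j \right)} = 316 + n$ ($D{\left(n,j \right)} = 6 + \left(n + 310\right) = 6 + \left(310 + n\right) = 316 + n$)
$-365357 - D{\left(291,-436 \right)} = -365357 - \left(316 + 291\right) = -365357 - 607 = -365964$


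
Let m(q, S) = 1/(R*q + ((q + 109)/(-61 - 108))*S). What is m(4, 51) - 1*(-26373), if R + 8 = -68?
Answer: 1506926678/57139 ≈ 26373.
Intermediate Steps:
R = -76 (R = -8 - 68 = -76)
m(q, S) = 1/(-76*q + S*(-109/169 - q/169)) (m(q, S) = 1/(-76*q + ((q + 109)/(-61 - 108))*S) = 1/(-76*q + ((109 + q)/(-169))*S) = 1/(-76*q + ((109 + q)*(-1/169))*S) = 1/(-76*q + (-109/169 - q/169)*S) = 1/(-76*q + S*(-109/169 - q/169)))
m(4, 51) - 1*(-26373) = -169/(109*51 + 12844*4 + 51*4) - 1*(-26373) = -169/(5559 + 51376 + 204) + 26373 = -169/57139 + 26373 = 1506926678/57139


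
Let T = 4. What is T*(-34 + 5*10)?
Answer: 64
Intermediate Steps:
T*(-34 + 5*10) = 4*(-34 + 5*10) = 4*(-34 + 50) = 4*16 = 64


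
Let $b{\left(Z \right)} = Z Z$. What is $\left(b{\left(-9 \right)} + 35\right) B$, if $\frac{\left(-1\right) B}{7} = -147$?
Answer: $119364$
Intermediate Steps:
$b{\left(Z \right)} = Z^{2}$
$B = 1029$ ($B = \left(-7\right) \left(-147\right) = 1029$)
$\left(b{\left(-9 \right)} + 35\right) B = \left(\left(-9\right)^{2} + 35\right) 1029 = \left(81 + 35\right) 1029 = 116 \cdot 1029 = 119364$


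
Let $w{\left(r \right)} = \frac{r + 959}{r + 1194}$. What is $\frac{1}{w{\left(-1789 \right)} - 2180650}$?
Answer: $- \frac{119}{259497184} \approx -4.5858 \cdot 10^{-7}$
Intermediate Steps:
$w{\left(r \right)} = \frac{959 + r}{1194 + r}$
$\frac{1}{w{\left(-1789 \right)} - 2180650} = \frac{1}{\frac{959 - 1789}{1194 - 1789} - 2180650} = \frac{1}{\frac{1}{-595} \left(-830\right) - 2180650} = \frac{1}{\left(- \frac{1}{595}\right) \left(-830\right) - 2180650} = \frac{1}{\frac{166}{119} - 2180650} = \frac{1}{- \frac{259497184}{119}} = - \frac{119}{259497184}$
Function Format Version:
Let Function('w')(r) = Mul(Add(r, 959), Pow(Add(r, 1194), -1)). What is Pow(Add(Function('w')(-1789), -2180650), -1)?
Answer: Rational(-119, 259497184) ≈ -4.5858e-7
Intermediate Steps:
Function('w')(r) = Mul(Pow(Add(1194, r), -1), Add(959, r)) (Function('w')(r) = Mul(Add(959, r), Pow(Add(1194, r), -1)) = Mul(Pow(Add(1194, r), -1), Add(959, r)))
Pow(Add(Function('w')(-1789), -2180650), -1) = Pow(Add(Mul(Pow(Add(1194, -1789), -1), Add(959, -1789)), -2180650), -1) = Pow(Add(Mul(Pow(-595, -1), -830), -2180650), -1) = Pow(Add(Mul(Rational(-1, 595), -830), -2180650), -1) = Pow(Add(Rational(166, 119), -2180650), -1) = Pow(Rational(-259497184, 119), -1) = Rational(-119, 259497184)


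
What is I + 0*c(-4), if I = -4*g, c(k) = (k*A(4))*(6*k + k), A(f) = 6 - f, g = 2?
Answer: -8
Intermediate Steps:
c(k) = 14*k**2 (c(k) = (k*(6 - 1*4))*(6*k + k) = (k*(6 - 4))*(7*k) = (k*2)*(7*k) = (2*k)*(7*k) = 14*k**2)
I = -8 (I = -4*2 = -8)
I + 0*c(-4) = -8 + 0*(14*(-4)**2) = -8 + 0*(14*16) = -8 + 0*224 = -8 + 0 = -8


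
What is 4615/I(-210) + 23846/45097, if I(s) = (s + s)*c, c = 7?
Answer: -27603083/26517036 ≈ -1.0410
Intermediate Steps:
I(s) = 14*s (I(s) = (s + s)*7 = (2*s)*7 = 14*s)
4615/I(-210) + 23846/45097 = 4615/((14*(-210))) + 23846/45097 = 4615/(-2940) + 23846*(1/45097) = 4615*(-1/2940) + 23846/45097 = -923/588 + 23846/45097 = -27603083/26517036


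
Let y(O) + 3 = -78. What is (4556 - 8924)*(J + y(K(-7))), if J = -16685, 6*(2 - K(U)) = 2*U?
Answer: 73233888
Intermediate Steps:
K(U) = 2 - U/3
y(O) = -81 (y(O) = -3 - 78 = -81)
(4556 - 8924)*(J + y(K(-7))) = (4556 - 8924)*(-16685 - 81) = -4368*(-16766) = 73233888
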